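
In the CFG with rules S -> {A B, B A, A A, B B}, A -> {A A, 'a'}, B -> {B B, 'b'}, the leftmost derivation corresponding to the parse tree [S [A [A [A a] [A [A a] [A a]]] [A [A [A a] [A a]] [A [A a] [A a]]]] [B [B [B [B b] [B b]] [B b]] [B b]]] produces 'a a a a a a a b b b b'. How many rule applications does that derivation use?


Every bracketed nonterminal node [X ...] in the tree is produced by exactly one rule application.
Reading the tree off as a leftmost derivation:
  Step 1: S  =>  A B   (applied S -> A B)
  Step 2: A B  =>  A A B   (applied A -> A A)
  Step 3: A A B  =>  A A A B   (applied A -> A A)
  Step 4: A A A B  =>  a A A B   (applied A -> a)
  Step 5: a A A B  =>  a A A A B   (applied A -> A A)
  Step 6: a A A A B  =>  a a A A B   (applied A -> a)
  Step 7: a a A A B  =>  a a a A B   (applied A -> a)
  Step 8: a a a A B  =>  a a a A A B   (applied A -> A A)
  Step 9: a a a A A B  =>  a a a A A A B   (applied A -> A A)
  Step 10: a a a A A A B  =>  a a a a A A B   (applied A -> a)
  Step 11: a a a a A A B  =>  a a a a a A B   (applied A -> a)
  Step 12: a a a a a A B  =>  a a a a a A A B   (applied A -> A A)
  Step 13: a a a a a A A B  =>  a a a a a a A B   (applied A -> a)
  Step 14: a a a a a a A B  =>  a a a a a a a B   (applied A -> a)
  Step 15: a a a a a a a B  =>  a a a a a a a B B   (applied B -> B B)
  Step 16: a a a a a a a B B  =>  a a a a a a a B B B   (applied B -> B B)
  Step 17: a a a a a a a B B B  =>  a a a a a a a B B B B   (applied B -> B B)
  Step 18: a a a a a a a B B B B  =>  a a a a a a a b B B B   (applied B -> b)
  Step 19: a a a a a a a b B B B  =>  a a a a a a a b b B B   (applied B -> b)
  Step 20: a a a a a a a b b B B  =>  a a a a a a a b b b B   (applied B -> b)
  Step 21: a a a a a a a b b b B  =>  a a a a a a a b b b b   (applied B -> b)
Final yield: a a a a a a a b b b b
Total rewrite steps: 21

21


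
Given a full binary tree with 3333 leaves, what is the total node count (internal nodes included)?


Leaf nodes (terminals): 3333
Internal nodes = n - 1 = 3333 - 1 = 3332
Total = leaves + internal = 3333 + 3332 = 6665

6665


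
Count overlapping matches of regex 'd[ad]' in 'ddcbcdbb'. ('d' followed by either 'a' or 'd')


Pattern: d[ad] means 'd' followed by either 'a' or 'd'.
Scanning 'ddcbcdbb' position-by-position:
  Pos 0: window 'dd' -> MATCH
  Pos 1: window 'dc' -> no
  Pos 2: window 'cb' -> no
  Pos 3: window 'bc' -> no
  Pos 4: window 'cd' -> no
  Pos 5: window 'db' -> no
  Pos 6: window 'bb' -> no
  Pos 7: window 'b' -> no
Total matches: 1

1


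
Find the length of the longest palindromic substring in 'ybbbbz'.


Scanning 'ybbbbz' for palindromic substrings.
Substring at positions 1-4: 'bbbb'.
Check: reverse('bbbb') = 'bbbb' -> palindrome confirmed.
Neighbouring characters ('y' / 'z') break symmetry, so it cannot extend further.
No longer palindromic substring exists; longest length = 4

4


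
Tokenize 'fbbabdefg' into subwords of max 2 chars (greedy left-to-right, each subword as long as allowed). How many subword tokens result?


'fbbabdefg' has 9 characters.
Chunking with max size 2:
  Chunk 1: 'fb' (positions 0-1)
  Chunk 2: 'ba' (positions 2-3)
  Chunk 3: 'bd' (positions 4-5)
  Chunk 4: 'ef' (positions 6-7)
  Chunk 5: 'g' (positions 8-8)
Total chunks: ceil(9 / 2) = 5

5


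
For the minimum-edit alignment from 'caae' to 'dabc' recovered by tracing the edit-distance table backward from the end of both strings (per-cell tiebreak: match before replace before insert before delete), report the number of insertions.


Edit distance = 3. Backtracking from cell (4, 4) with preference match > replace > insert > delete,
then listing the resulting alignment 'caae' -> 'dabc' left to right:
  Step 1: replace c->d
  Step 2: keep 'a'
  Step 3: replace a->b
  Step 4: replace e->c
Total insertions: 0

0


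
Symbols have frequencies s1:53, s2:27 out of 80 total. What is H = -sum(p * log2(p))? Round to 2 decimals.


Computing entropy H = -sum(p_i * log2(p_i)):
  s1: p = 53/80 = 0.6625, -p*log2(p) = 0.3935
  s2: p = 27/80 = 0.3375, -p*log2(p) = 0.5289
H = sum of terms = 0.9224
Rounded to 2 decimals: 0.92

0.92


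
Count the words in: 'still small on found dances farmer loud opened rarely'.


Counting words by splitting on spaces:
  Word 1: 'still'
  Word 2: 'small'
  Word 3: 'on'
  Word 4: 'found'
  Word 5: 'dances'
  Word 6: 'farmer'
  Word 7: 'loud'
  Word 8: 'opened'
  Word 9: 'rarely'
Total words: 9

9


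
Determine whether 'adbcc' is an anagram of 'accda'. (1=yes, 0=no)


Sort characters of 'adbcc': 'abccd'
Sort characters of 'accda': 'aaccd'
Sorted forms differ -> they are NOT anagrams
Result: 0

0


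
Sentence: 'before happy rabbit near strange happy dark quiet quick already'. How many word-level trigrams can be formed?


Word trigrams from [10] words:
  Trigram 1: (before happy rabbit)
  Trigram 2: (happy rabbit near)
  Trigram 3: (rabbit near strange)
  Trigram 4: (near strange happy)
  Trigram 5: (strange happy dark)
  Trigram 6: (happy dark quiet)
  Trigram 7: (dark quiet quick)
  Trigram 8: (quiet quick already)
Total word trigrams: 10 - 2 = 8

8


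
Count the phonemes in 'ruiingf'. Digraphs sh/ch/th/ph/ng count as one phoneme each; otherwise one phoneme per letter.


Parsing 'ruiingf' greedily, digraphs first:
  'r' -> consonant phoneme (phonemes so far: 1)
  'u' -> vowel phoneme (phonemes so far: 2)
  'i' -> vowel phoneme (phonemes so far: 3)
  'i' -> vowel phoneme (phonemes so far: 4)
  'ng' -> digraph (1 consonant phoneme) (phonemes so far: 5)
  'f' -> consonant phoneme (phonemes so far: 6)
Total phonemes: 6

6


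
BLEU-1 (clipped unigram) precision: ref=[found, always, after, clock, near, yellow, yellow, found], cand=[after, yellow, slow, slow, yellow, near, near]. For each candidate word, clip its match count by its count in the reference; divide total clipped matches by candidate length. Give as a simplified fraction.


Reference word counts: {'after': 1, 'always': 1, 'clock': 1, 'found': 2, 'near': 1, 'yellow': 2}
Checking each candidate word (with clipping):
  'after' -> in reference (ref count 1, used 1/1) -> match (matches: 1)
  'yellow' -> in reference (ref count 2, used 1/2) -> match (matches: 2)
  'slow' -> not in reference -> no match (matches: 2)
  'slow' -> not in reference -> no match (matches: 2)
  'yellow' -> in reference (ref count 2, used 2/2) -> match (matches: 3)
  'near' -> in reference (ref count 1, used 1/1) -> match (matches: 4)
  'near' -> ref count 1 already used up (1/1) -> clipped, no match (matches: 4)
Clipped matches: 4, Candidate length: 7
Precision = 4/7

4/7


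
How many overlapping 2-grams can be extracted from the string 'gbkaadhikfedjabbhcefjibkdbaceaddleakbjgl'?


String 'gbkaadhikfedjabbhcefjibkdbaceaddleakbjgl' has length L = 40.
Number of overlapping n-grams = L - n + 1
Substituting: 40 - 2 + 1 = 39

39


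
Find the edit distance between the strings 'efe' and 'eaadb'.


Building DP table for s1='efe' (len 3) and s2='eaadb' (len 5):
       e  a  a  d  b
    0  1  2  3  4  5
  e 1  0  1  2  3  4
  f 2  1  1  2  3  4
  e 3  2  2  2  3  4
Edit distance = dp[3][5] = 4

4


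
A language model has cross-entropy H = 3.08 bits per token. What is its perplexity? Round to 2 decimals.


Perplexity formula: PP = 2^H
H = 3.08
PP = 2^3.08
Decompose: 2^3.08 = 2^3 * 2^0.08
2^3 = 8, 2^0.08 ~ 1.0570180
PP ~ 8 * 1.0570180 = 8.4561440
Rounded to 2 decimals: 8.46

8.46


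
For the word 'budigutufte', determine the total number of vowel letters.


Scanning each character of 'budigutufte':
  Position 1: 'b' -> consonant (running count: 0)
  Position 2: 'u' -> vowel (running count: 1)
  Position 3: 'd' -> consonant (running count: 1)
  Position 4: 'i' -> vowel (running count: 2)
  Position 5: 'g' -> consonant (running count: 2)
  Position 6: 'u' -> vowel (running count: 3)
  Position 7: 't' -> consonant (running count: 3)
  Position 8: 'u' -> vowel (running count: 4)
  Position 9: 'f' -> consonant (running count: 4)
  Position 10: 't' -> consonant (running count: 4)
  Position 11: 'e' -> vowel (running count: 5)
Total vowels: 5

5


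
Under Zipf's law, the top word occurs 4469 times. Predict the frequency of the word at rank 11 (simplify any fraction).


Zipf's law: freq(rank) = f1 / rank
f1 = 4469, rank = 11
freq = 4469 / 11
GCD(4469, 11) = 1
Simplified: 4469/11

4469/11


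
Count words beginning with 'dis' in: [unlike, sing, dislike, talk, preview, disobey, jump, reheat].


Checking each word for prefix 'dis':
  'unlike' -> no (count: 0)
  'sing' -> no (count: 0)
  'dislike' -> YES, starts with 'dis' (count: 1)
  'talk' -> no (count: 1)
  'preview' -> no (count: 1)
  'disobey' -> YES, starts with 'dis' (count: 2)
  'jump' -> no (count: 2)
  'reheat' -> no (count: 2)
Total with prefix 'dis': 2

2


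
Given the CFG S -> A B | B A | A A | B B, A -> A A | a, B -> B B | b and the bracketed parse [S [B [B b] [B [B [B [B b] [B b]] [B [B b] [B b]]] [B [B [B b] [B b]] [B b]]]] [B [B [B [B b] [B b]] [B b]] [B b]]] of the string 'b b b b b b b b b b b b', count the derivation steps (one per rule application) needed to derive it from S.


Every bracketed nonterminal node [X ...] in the tree is produced by exactly one rule application.
Reading the tree off as a leftmost derivation:
  Step 1: S  =>  B B   (applied S -> B B)
  Step 2: B B  =>  B B B   (applied B -> B B)
  Step 3: B B B  =>  b B B   (applied B -> b)
  Step 4: b B B  =>  b B B B   (applied B -> B B)
  Step 5: b B B B  =>  b B B B B   (applied B -> B B)
  Step 6: b B B B B  =>  b B B B B B   (applied B -> B B)
  Step 7: b B B B B B  =>  b b B B B B   (applied B -> b)
  Step 8: b b B B B B  =>  b b b B B B   (applied B -> b)
  Step 9: b b b B B B  =>  b b b B B B B   (applied B -> B B)
  Step 10: b b b B B B B  =>  b b b b B B B   (applied B -> b)
  Step 11: b b b b B B B  =>  b b b b b B B   (applied B -> b)
  Step 12: b b b b b B B  =>  b b b b b B B B   (applied B -> B B)
  Step 13: b b b b b B B B  =>  b b b b b B B B B   (applied B -> B B)
  Step 14: b b b b b B B B B  =>  b b b b b b B B B   (applied B -> b)
  Step 15: b b b b b b B B B  =>  b b b b b b b B B   (applied B -> b)
  Step 16: b b b b b b b B B  =>  b b b b b b b b B   (applied B -> b)
  Step 17: b b b b b b b b B  =>  b b b b b b b b B B   (applied B -> B B)
  Step 18: b b b b b b b b B B  =>  b b b b b b b b B B B   (applied B -> B B)
  Step 19: b b b b b b b b B B B  =>  b b b b b b b b B B B B   (applied B -> B B)
  Step 20: b b b b b b b b B B B B  =>  b b b b b b b b b B B B   (applied B -> b)
  Step 21: b b b b b b b b b B B B  =>  b b b b b b b b b b B B   (applied B -> b)
  Step 22: b b b b b b b b b b B B  =>  b b b b b b b b b b b B   (applied B -> b)
  Step 23: b b b b b b b b b b b B  =>  b b b b b b b b b b b b   (applied B -> b)
Final yield: b b b b b b b b b b b b
Total rewrite steps: 23

23


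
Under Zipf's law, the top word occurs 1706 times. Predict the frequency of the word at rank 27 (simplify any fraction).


Zipf's law: freq(rank) = f1 / rank
f1 = 1706, rank = 27
freq = 1706 / 27
GCD(1706, 27) = 1
Simplified: 1706/27

1706/27


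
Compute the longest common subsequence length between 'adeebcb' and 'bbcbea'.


DP table for LCS of 'adeebcb' and 'bbcbea':
       b  b  c  b  e  a
    0  0  0  0  0  0  0
  a 0  0  0  0  0  0  1
  d 0  0  0  0  0  0  1
  e 0  0  0  0  0  1  1
  e 0  0  0  0  0  1  1
  b 0  1  1  1  1  1  1
  c 0  1  1  2  2  2  2
  b 0  1  2  2  3  3  3
LCS: 'bcb'
LCS length = 3

3


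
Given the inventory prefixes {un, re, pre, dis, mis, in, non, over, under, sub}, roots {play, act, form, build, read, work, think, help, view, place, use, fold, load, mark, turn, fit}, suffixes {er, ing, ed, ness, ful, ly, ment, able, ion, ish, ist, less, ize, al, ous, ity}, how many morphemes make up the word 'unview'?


Segmenting 'unview' against the inventory:
  'un' -> prefix (morpheme 1)
  'view' -> root (morpheme 2)
Total morphemes: 2

2


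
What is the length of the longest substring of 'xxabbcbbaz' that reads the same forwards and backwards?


Scanning 'xxabbcbbaz' for palindromic substrings.
Substring at positions 2-8: 'abbcbba'.
Check: reverse('abbcbba') = 'abbcbba' -> palindrome confirmed.
Neighbouring characters ('x' / 'z') break symmetry, so it cannot extend further.
No longer palindromic substring exists; longest length = 7

7


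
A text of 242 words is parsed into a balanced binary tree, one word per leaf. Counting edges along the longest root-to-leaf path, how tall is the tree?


In a balanced binary tree with n leaves the deepest leaf is ceil(log2(n)) edges below the root.
log2(242) = 7.9189
ceil(7.9189) = 8
height (edges) = 8

8


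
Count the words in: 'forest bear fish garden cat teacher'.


Counting words by splitting on spaces:
  Word 1: 'forest'
  Word 2: 'bear'
  Word 3: 'fish'
  Word 4: 'garden'
  Word 5: 'cat'
  Word 6: 'teacher'
Total words: 6

6


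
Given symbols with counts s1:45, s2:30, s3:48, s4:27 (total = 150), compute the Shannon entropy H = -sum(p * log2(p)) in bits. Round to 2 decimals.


Computing entropy H = -sum(p_i * log2(p_i)):
  s1: p = 45/150 = 0.3000, -p*log2(p) = 0.5211
  s2: p = 30/150 = 0.2000, -p*log2(p) = 0.4644
  s3: p = 48/150 = 0.3200, -p*log2(p) = 0.5260
  s4: p = 27/150 = 0.1800, -p*log2(p) = 0.4453
H = sum of terms = 1.9568
Rounded to 2 decimals: 1.96

1.96


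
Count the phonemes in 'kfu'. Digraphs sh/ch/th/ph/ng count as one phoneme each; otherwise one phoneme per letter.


Parsing 'kfu' greedily, digraphs first:
  'k' -> consonant phoneme (phonemes so far: 1)
  'f' -> consonant phoneme (phonemes so far: 2)
  'u' -> vowel phoneme (phonemes so far: 3)
Total phonemes: 3

3


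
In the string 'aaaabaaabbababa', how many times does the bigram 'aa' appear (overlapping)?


Scanning 'aaaabaaabbababa' for bigram 'aa':
  Position 0: 'aa' -> MATCH
  Position 1: 'aa' -> MATCH
  Position 2: 'aa' -> MATCH
  Position 3: 'ab' -> no
  Position 4: 'ba' -> no
  Position 5: 'aa' -> MATCH
  Position 6: 'aa' -> MATCH
  Position 7: 'ab' -> no
  Position 8: 'bb' -> no
  Position 9: 'ba' -> no
  Position 10: 'ab' -> no
  Position 11: 'ba' -> no
  Position 12: 'ab' -> no
  Position 13: 'ba' -> no
Total matches: 5

5


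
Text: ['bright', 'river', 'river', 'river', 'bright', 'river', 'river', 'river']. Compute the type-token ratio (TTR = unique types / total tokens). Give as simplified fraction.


Tokens: 8
Unique types: ('bright', 'river') = 2
TTR = 2/8
Simplify: divide both by 2 -> 1/4
TTR = 1/4

1/4


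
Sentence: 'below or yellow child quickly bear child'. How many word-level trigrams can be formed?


Word trigrams from [7] words:
  Trigram 1: (below or yellow)
  Trigram 2: (or yellow child)
  Trigram 3: (yellow child quickly)
  Trigram 4: (child quickly bear)
  Trigram 5: (quickly bear child)
Total word trigrams: 7 - 2 = 5

5


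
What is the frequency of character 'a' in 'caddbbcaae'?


Scanning 'caddbbcaae' for 'a':
  Position 1: 'a' -> MATCH (count: 1)
  Position 7: 'a' -> MATCH (count: 2)
  Position 8: 'a' -> MATCH (count: 3)
Total occurrences of 'a': 3

3


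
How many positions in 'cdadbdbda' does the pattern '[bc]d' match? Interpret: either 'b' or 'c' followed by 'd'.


Pattern: [bc]d means either 'b' or 'c' followed by 'd'.
Scanning 'cdadbdbda' position-by-position:
  Pos 0: window 'cd' -> MATCH
  Pos 1: window 'da' -> no
  Pos 2: window 'ad' -> no
  Pos 3: window 'db' -> no
  Pos 4: window 'bd' -> MATCH
  Pos 5: window 'db' -> no
  Pos 6: window 'bd' -> MATCH
  Pos 7: window 'da' -> no
  Pos 8: window 'a' -> no
Total matches: 3

3


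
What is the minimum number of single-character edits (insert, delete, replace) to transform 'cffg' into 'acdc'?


Building DP table for s1='cffg' (len 4) and s2='acdc' (len 4):
       a  c  d  c
    0  1  2  3  4
  c 1  1  1  2  3
  f 2  2  2  2  3
  f 3  3  3  3  3
  g 4  4  4  4  4
Edit distance = dp[4][4] = 4

4


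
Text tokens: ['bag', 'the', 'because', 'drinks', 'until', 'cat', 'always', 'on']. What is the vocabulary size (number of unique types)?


Listing all tokens and tracking unique types:
  Token 1: 'bag' -> NEW (unique so far: 1)
  Token 2: 'the' -> NEW (unique so far: 2)
  Token 3: 'because' -> NEW (unique so far: 3)
  Token 4: 'drinks' -> NEW (unique so far: 4)
  Token 5: 'until' -> NEW (unique so far: 5)
  Token 6: 'cat' -> NEW (unique so far: 6)
  Token 7: 'always' -> NEW (unique so far: 7)
  Token 8: 'on' -> NEW (unique so far: 8)
Unique types: ('always', 'bag', 'because', 'cat', 'drinks', 'on', 'the', 'until')
Vocabulary size: 8

8


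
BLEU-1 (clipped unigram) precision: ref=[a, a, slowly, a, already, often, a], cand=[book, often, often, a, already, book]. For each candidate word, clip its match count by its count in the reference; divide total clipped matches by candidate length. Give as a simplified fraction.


Reference word counts: {'a': 4, 'already': 1, 'often': 1, 'slowly': 1}
Checking each candidate word (with clipping):
  'book' -> not in reference -> no match (matches: 0)
  'often' -> in reference (ref count 1, used 1/1) -> match (matches: 1)
  'often' -> ref count 1 already used up (1/1) -> clipped, no match (matches: 1)
  'a' -> in reference (ref count 4, used 1/4) -> match (matches: 2)
  'already' -> in reference (ref count 1, used 1/1) -> match (matches: 3)
  'book' -> not in reference -> no match (matches: 3)
Clipped matches: 3, Candidate length: 6
Precision = 3/6 = 1/2

1/2


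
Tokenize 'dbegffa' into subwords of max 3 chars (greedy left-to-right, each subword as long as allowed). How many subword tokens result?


'dbegffa' has 7 characters.
Chunking with max size 3:
  Chunk 1: 'dbe' (positions 0-2)
  Chunk 2: 'gff' (positions 3-5)
  Chunk 3: 'a' (positions 6-6)
Total chunks: ceil(7 / 3) = 3

3


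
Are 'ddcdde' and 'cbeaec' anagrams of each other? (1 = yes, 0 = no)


Sort characters of 'ddcdde': 'cdddde'
Sort characters of 'cbeaec': 'abccee'
Sorted forms differ -> they are NOT anagrams
Result: 0

0


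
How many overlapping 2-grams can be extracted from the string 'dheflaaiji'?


String 'dheflaaiji' has length L = 10.
Number of overlapping n-grams = L - n + 1
Substituting: 10 - 2 + 1 = 9

9


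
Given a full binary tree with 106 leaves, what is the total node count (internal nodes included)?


Leaf nodes (terminals): 106
Internal nodes = n - 1 = 106 - 1 = 105
Total = leaves + internal = 106 + 105 = 211

211


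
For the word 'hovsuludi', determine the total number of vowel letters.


Scanning each character of 'hovsuludi':
  Position 1: 'h' -> consonant (running count: 0)
  Position 2: 'o' -> vowel (running count: 1)
  Position 3: 'v' -> consonant (running count: 1)
  Position 4: 's' -> consonant (running count: 1)
  Position 5: 'u' -> vowel (running count: 2)
  Position 6: 'l' -> consonant (running count: 2)
  Position 7: 'u' -> vowel (running count: 3)
  Position 8: 'd' -> consonant (running count: 3)
  Position 9: 'i' -> vowel (running count: 4)
Total vowels: 4

4


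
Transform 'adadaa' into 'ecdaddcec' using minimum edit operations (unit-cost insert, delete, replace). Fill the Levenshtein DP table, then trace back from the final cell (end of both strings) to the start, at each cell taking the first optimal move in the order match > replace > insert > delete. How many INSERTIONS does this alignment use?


Edit distance = 6. Backtracking from cell (6, 9) with preference match > replace > insert > delete,
then listing the resulting alignment 'adadaa' -> 'ecdaddcec' left to right:
  Step 1: insert 'e' [insertion #1]
  Step 2: replace a->c
  Step 3: keep 'd'
  Step 4: keep 'a'
  Step 5: insert 'd' [insertion #2]
  Step 6: keep 'd'
  Step 7: insert 'c' [insertion #3]
  Step 8: replace a->e
  Step 9: replace a->c
Total insertions: 3

3


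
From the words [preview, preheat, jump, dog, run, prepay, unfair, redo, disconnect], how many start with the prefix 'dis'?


Checking each word for prefix 'dis':
  'preview' -> no (count: 0)
  'preheat' -> no (count: 0)
  'jump' -> no (count: 0)
  'dog' -> no (count: 0)
  'run' -> no (count: 0)
  'prepay' -> no (count: 0)
  'unfair' -> no (count: 0)
  'redo' -> no (count: 0)
  'disconnect' -> YES, starts with 'dis' (count: 1)
Total with prefix 'dis': 1

1


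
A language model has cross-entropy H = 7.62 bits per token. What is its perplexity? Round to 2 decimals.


Perplexity formula: PP = 2^H
H = 7.62
PP = 2^7.62
Decompose: 2^7.62 = 2^7 * 2^0.62
2^7 = 128, 2^0.62 ~ 1.5368752
PP ~ 128 * 1.5368752 = 196.7200256
Rounded to 2 decimals: 196.72

196.72


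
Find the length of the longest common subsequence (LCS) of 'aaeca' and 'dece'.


DP table for LCS of 'aaeca' and 'dece':
       d  e  c  e
    0  0  0  0  0
  a 0  0  0  0  0
  a 0  0  0  0  0
  e 0  0  1  1  1
  c 0  0  1  2  2
  a 0  0  1  2  2
LCS: 'ec'
LCS length = 2

2


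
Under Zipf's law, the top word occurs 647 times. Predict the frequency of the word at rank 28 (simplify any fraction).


Zipf's law: freq(rank) = f1 / rank
f1 = 647, rank = 28
freq = 647 / 28
GCD(647, 28) = 1
Simplified: 647/28

647/28


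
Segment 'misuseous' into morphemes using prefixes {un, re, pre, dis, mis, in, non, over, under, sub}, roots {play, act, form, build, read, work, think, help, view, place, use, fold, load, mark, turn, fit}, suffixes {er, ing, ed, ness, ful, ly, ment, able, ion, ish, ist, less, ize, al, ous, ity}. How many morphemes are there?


Segmenting 'misuseous' against the inventory:
  'mis' -> prefix (morpheme 1)
  'use' -> root (morpheme 2)
  'ous' -> suffix (morpheme 3)
Total morphemes: 3

3


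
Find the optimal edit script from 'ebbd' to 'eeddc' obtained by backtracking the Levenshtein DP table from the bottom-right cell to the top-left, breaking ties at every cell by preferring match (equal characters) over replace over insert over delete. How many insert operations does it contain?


Edit distance = 3. Backtracking from cell (4, 5) with preference match > replace > insert > delete,
then listing the resulting alignment 'ebbd' -> 'eeddc' left to right:
  Step 1: keep 'e'
  Step 2: replace b->e
  Step 3: replace b->d
  Step 4: keep 'd'
  Step 5: insert 'c' [insertion #1]
Total insertions: 1

1


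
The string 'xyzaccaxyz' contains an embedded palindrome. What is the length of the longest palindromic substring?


Scanning 'xyzaccaxyz' for palindromic substrings.
Substring at positions 3-6: 'acca'.
Check: reverse('acca') = 'acca' -> palindrome confirmed.
Neighbouring characters ('z' / 'x') break symmetry, so it cannot extend further.
No longer palindromic substring exists; longest length = 4

4


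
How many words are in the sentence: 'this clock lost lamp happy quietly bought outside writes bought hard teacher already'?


Counting words by splitting on spaces:
  Word 1: 'this'
  Word 2: 'clock'
  Word 3: 'lost'
  Word 4: 'lamp'
  Word 5: 'happy'
  Word 6: 'quietly'
  Word 7: 'bought'
  Word 8: 'outside'
  Word 9: 'writes'
  Word 10: 'bought'
  Word 11: 'hard'
  Word 12: 'teacher'
  Word 13: 'already'
Total words: 13

13


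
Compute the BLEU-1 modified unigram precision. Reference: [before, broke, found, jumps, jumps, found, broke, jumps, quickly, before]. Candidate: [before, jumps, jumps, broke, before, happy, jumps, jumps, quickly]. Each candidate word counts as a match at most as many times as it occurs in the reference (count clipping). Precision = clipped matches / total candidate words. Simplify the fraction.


Reference word counts: {'before': 2, 'broke': 2, 'found': 2, 'jumps': 3, 'quickly': 1}
Checking each candidate word (with clipping):
  'before' -> in reference (ref count 2, used 1/2) -> match (matches: 1)
  'jumps' -> in reference (ref count 3, used 1/3) -> match (matches: 2)
  'jumps' -> in reference (ref count 3, used 2/3) -> match (matches: 3)
  'broke' -> in reference (ref count 2, used 1/2) -> match (matches: 4)
  'before' -> in reference (ref count 2, used 2/2) -> match (matches: 5)
  'happy' -> not in reference -> no match (matches: 5)
  'jumps' -> in reference (ref count 3, used 3/3) -> match (matches: 6)
  'jumps' -> ref count 3 already used up (3/3) -> clipped, no match (matches: 6)
  'quickly' -> in reference (ref count 1, used 1/1) -> match (matches: 7)
Clipped matches: 7, Candidate length: 9
Precision = 7/9

7/9


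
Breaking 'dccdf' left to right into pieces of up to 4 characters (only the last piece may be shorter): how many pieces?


'dccdf' has 5 characters.
Chunking with max size 4:
  Chunk 1: 'dccd' (positions 0-3)
  Chunk 2: 'f' (positions 4-4)
Total chunks: ceil(5 / 4) = 2

2


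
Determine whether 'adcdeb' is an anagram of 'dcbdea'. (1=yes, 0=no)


Sort characters of 'adcdeb': 'abcdde'
Sort characters of 'dcbdea': 'abcdde'
Sorted forms match -> they ARE anagrams
Result: 1

1


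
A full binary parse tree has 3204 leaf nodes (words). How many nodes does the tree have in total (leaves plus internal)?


Leaf nodes (terminals): 3204
Internal nodes = n - 1 = 3204 - 1 = 3203
Total = leaves + internal = 3204 + 3203 = 6407

6407


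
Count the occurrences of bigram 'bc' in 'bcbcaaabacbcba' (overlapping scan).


Scanning 'bcbcaaabacbcba' for bigram 'bc':
  Position 0: 'bc' -> MATCH
  Position 1: 'cb' -> no
  Position 2: 'bc' -> MATCH
  Position 3: 'ca' -> no
  Position 4: 'aa' -> no
  Position 5: 'aa' -> no
  Position 6: 'ab' -> no
  Position 7: 'ba' -> no
  Position 8: 'ac' -> no
  Position 9: 'cb' -> no
  Position 10: 'bc' -> MATCH
  Position 11: 'cb' -> no
  Position 12: 'ba' -> no
Total matches: 3

3


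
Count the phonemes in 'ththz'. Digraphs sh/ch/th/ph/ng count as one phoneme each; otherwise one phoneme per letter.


Parsing 'ththz' greedily, digraphs first:
  'th' -> digraph (1 consonant phoneme) (phonemes so far: 1)
  'th' -> digraph (1 consonant phoneme) (phonemes so far: 2)
  'z' -> consonant phoneme (phonemes so far: 3)
Total phonemes: 3

3


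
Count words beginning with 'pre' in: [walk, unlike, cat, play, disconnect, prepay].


Checking each word for prefix 'pre':
  'walk' -> no (count: 0)
  'unlike' -> no (count: 0)
  'cat' -> no (count: 0)
  'play' -> no (count: 0)
  'disconnect' -> no (count: 0)
  'prepay' -> YES, starts with 'pre' (count: 1)
Total with prefix 'pre': 1

1


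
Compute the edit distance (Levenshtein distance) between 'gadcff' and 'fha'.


Building DP table for s1='gadcff' (len 6) and s2='fha' (len 3):
       f  h  a
    0  1  2  3
  g 1  1  2  3
  a 2  2  2  2
  d 3  3  3  3
  c 4  4  4  4
  f 5  4  5  5
  f 6  5  5  6
Edit distance = dp[6][3] = 6

6


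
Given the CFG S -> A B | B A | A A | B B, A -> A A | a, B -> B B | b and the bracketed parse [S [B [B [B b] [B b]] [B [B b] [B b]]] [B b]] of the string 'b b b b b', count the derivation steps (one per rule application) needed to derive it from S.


Every bracketed nonterminal node [X ...] in the tree is produced by exactly one rule application.
Reading the tree off as a leftmost derivation:
  Step 1: S  =>  B B   (applied S -> B B)
  Step 2: B B  =>  B B B   (applied B -> B B)
  Step 3: B B B  =>  B B B B   (applied B -> B B)
  Step 4: B B B B  =>  b B B B   (applied B -> b)
  Step 5: b B B B  =>  b b B B   (applied B -> b)
  Step 6: b b B B  =>  b b B B B   (applied B -> B B)
  Step 7: b b B B B  =>  b b b B B   (applied B -> b)
  Step 8: b b b B B  =>  b b b b B   (applied B -> b)
  Step 9: b b b b B  =>  b b b b b   (applied B -> b)
Final yield: b b b b b
Total rewrite steps: 9

9


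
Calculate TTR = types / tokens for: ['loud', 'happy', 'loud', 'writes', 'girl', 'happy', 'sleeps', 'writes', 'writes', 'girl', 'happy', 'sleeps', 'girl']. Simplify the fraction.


Tokens: 13
Unique types: ('girl', 'happy', 'loud', 'sleeps', 'writes') = 5
TTR = 5/13
Already in lowest terms.

5/13


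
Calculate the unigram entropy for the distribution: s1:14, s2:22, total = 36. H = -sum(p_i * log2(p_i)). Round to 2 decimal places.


Computing entropy H = -sum(p_i * log2(p_i)):
  s1: p = 14/36 = 0.3889, -p*log2(p) = 0.5299
  s2: p = 22/36 = 0.6111, -p*log2(p) = 0.4342
H = sum of terms = 0.9641
Rounded to 2 decimals: 0.96

0.96


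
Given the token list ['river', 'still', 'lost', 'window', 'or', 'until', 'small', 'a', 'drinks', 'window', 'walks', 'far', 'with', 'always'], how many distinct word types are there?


Listing all tokens and tracking unique types:
  Token 1: 'river' -> NEW (unique so far: 1)
  Token 2: 'still' -> NEW (unique so far: 2)
  Token 3: 'lost' -> NEW (unique so far: 3)
  Token 4: 'window' -> NEW (unique so far: 4)
  Token 5: 'or' -> NEW (unique so far: 5)
  Token 6: 'until' -> NEW (unique so far: 6)
  Token 7: 'small' -> NEW (unique so far: 7)
  Token 8: 'a' -> NEW (unique so far: 8)
  Token 9: 'drinks' -> NEW (unique so far: 9)
  Token 10: 'window' -> duplicate (unique so far: 9)
  Token 11: 'walks' -> NEW (unique so far: 10)
  Token 12: 'far' -> NEW (unique so far: 11)
  Token 13: 'with' -> NEW (unique so far: 12)
  Token 14: 'always' -> NEW (unique so far: 13)
Unique types: ('a', 'always', 'drinks', 'far', 'lost', 'or', 'river', 'small', 'still', 'until', 'walks', 'window', 'with')
Vocabulary size: 13

13


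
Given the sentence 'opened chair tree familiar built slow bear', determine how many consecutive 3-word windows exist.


Word trigrams from [7] words:
  Trigram 1: (opened chair tree)
  Trigram 2: (chair tree familiar)
  Trigram 3: (tree familiar built)
  Trigram 4: (familiar built slow)
  Trigram 5: (built slow bear)
Total word trigrams: 7 - 2 = 5

5


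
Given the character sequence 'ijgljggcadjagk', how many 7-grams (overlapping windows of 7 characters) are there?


String 'ijgljggcadjagk' has length L = 14.
Number of overlapping n-grams = L - n + 1
Substituting: 14 - 7 + 1 = 8

8


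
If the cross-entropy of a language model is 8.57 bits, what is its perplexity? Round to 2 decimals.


Perplexity formula: PP = 2^H
H = 8.57
PP = 2^8.57
Decompose: 2^8.57 = 2^8 * 2^0.57
2^8 = 256, 2^0.57 ~ 1.4845236
PP ~ 256 * 1.4845236 = 380.0380416
Rounded to 2 decimals: 380.04

380.04


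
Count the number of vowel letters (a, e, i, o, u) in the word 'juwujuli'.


Scanning each character of 'juwujuli':
  Position 1: 'j' -> consonant (running count: 0)
  Position 2: 'u' -> vowel (running count: 1)
  Position 3: 'w' -> consonant (running count: 1)
  Position 4: 'u' -> vowel (running count: 2)
  Position 5: 'j' -> consonant (running count: 2)
  Position 6: 'u' -> vowel (running count: 3)
  Position 7: 'l' -> consonant (running count: 3)
  Position 8: 'i' -> vowel (running count: 4)
Total vowels: 4

4


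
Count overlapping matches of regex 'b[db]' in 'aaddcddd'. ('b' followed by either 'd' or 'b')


Pattern: b[db] means 'b' followed by either 'd' or 'b'.
Scanning 'aaddcddd' position-by-position:
  Pos 0: window 'aa' -> no
  Pos 1: window 'ad' -> no
  Pos 2: window 'dd' -> no
  Pos 3: window 'dc' -> no
  Pos 4: window 'cd' -> no
  Pos 5: window 'dd' -> no
  Pos 6: window 'dd' -> no
  Pos 7: window 'd' -> no
Total matches: 0

0


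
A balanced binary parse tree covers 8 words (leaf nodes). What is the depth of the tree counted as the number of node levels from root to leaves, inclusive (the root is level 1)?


In a balanced binary tree with n leaves the deepest leaf is ceil(log2(n)) edges below the root,
so counting node levels inclusive of root and leaves gives ceil(log2(n)) + 1 levels.
log2(8) = 3.0000
ceil(3.0000) = 3
levels = 3 + 1 = 4

4


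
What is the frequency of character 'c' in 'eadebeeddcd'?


Scanning 'eadebeeddcd' for 'c':
  Position 9: 'c' -> MATCH (count: 1)
Total occurrences of 'c': 1

1


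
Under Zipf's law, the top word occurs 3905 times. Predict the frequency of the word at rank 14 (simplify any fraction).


Zipf's law: freq(rank) = f1 / rank
f1 = 3905, rank = 14
freq = 3905 / 14
GCD(3905, 14) = 1
Simplified: 3905/14

3905/14


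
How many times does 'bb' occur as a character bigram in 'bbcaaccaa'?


Scanning 'bbcaaccaa' for bigram 'bb':
  Position 0: 'bb' -> MATCH
  Position 1: 'bc' -> no
  Position 2: 'ca' -> no
  Position 3: 'aa' -> no
  Position 4: 'ac' -> no
  Position 5: 'cc' -> no
  Position 6: 'ca' -> no
  Position 7: 'aa' -> no
Total matches: 1

1


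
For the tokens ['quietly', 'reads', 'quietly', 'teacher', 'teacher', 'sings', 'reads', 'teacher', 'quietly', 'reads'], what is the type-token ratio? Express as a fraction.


Tokens: 10
Unique types: ('quietly', 'reads', 'sings', 'teacher') = 4
TTR = 4/10
Simplify: divide both by 2 -> 2/5
TTR = 2/5

2/5


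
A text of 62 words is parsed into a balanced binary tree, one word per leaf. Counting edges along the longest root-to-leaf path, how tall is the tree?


In a balanced binary tree with n leaves the deepest leaf is ceil(log2(n)) edges below the root.
log2(62) = 5.9542
ceil(5.9542) = 6
height (edges) = 6

6


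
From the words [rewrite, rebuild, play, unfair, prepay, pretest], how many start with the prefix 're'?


Checking each word for prefix 're':
  'rewrite' -> YES, starts with 're' (count: 1)
  'rebuild' -> YES, starts with 're' (count: 2)
  'play' -> no (count: 2)
  'unfair' -> no (count: 2)
  'prepay' -> no (count: 2)
  'pretest' -> no (count: 2)
Total with prefix 're': 2

2


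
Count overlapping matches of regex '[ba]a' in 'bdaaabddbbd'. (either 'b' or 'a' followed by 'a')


Pattern: [ba]a means either 'b' or 'a' followed by 'a'.
Scanning 'bdaaabddbbd' position-by-position:
  Pos 0: window 'bd' -> no
  Pos 1: window 'da' -> no
  Pos 2: window 'aa' -> MATCH
  Pos 3: window 'aa' -> MATCH
  Pos 4: window 'ab' -> no
  Pos 5: window 'bd' -> no
  Pos 6: window 'dd' -> no
  Pos 7: window 'db' -> no
  Pos 8: window 'bb' -> no
  Pos 9: window 'bd' -> no
  Pos 10: window 'd' -> no
Total matches: 2

2


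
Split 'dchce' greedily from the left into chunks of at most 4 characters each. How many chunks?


'dchce' has 5 characters.
Chunking with max size 4:
  Chunk 1: 'dchc' (positions 0-3)
  Chunk 2: 'e' (positions 4-4)
Total chunks: ceil(5 / 4) = 2

2


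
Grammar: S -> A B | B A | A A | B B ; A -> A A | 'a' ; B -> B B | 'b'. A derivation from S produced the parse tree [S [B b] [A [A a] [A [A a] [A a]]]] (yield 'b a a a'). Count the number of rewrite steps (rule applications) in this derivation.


Every bracketed nonterminal node [X ...] in the tree is produced by exactly one rule application.
Reading the tree off as a leftmost derivation:
  Step 1: S  =>  B A   (applied S -> B A)
  Step 2: B A  =>  b A   (applied B -> b)
  Step 3: b A  =>  b A A   (applied A -> A A)
  Step 4: b A A  =>  b a A   (applied A -> a)
  Step 5: b a A  =>  b a A A   (applied A -> A A)
  Step 6: b a A A  =>  b a a A   (applied A -> a)
  Step 7: b a a A  =>  b a a a   (applied A -> a)
Final yield: b a a a
Total rewrite steps: 7

7


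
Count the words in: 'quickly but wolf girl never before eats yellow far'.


Counting words by splitting on spaces:
  Word 1: 'quickly'
  Word 2: 'but'
  Word 3: 'wolf'
  Word 4: 'girl'
  Word 5: 'never'
  Word 6: 'before'
  Word 7: 'eats'
  Word 8: 'yellow'
  Word 9: 'far'
Total words: 9

9


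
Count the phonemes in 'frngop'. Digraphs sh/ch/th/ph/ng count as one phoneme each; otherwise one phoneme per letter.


Parsing 'frngop' greedily, digraphs first:
  'f' -> consonant phoneme (phonemes so far: 1)
  'r' -> consonant phoneme (phonemes so far: 2)
  'ng' -> digraph (1 consonant phoneme) (phonemes so far: 3)
  'o' -> vowel phoneme (phonemes so far: 4)
  'p' -> consonant phoneme (phonemes so far: 5)
Total phonemes: 5

5


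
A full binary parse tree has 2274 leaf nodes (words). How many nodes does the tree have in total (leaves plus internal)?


Leaf nodes (terminals): 2274
Internal nodes = n - 1 = 2274 - 1 = 2273
Total = leaves + internal = 2274 + 2273 = 4547

4547


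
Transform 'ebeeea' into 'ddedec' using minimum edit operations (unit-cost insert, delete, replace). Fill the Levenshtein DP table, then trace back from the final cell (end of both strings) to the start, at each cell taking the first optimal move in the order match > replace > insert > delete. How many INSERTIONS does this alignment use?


Edit distance = 4. Backtracking from cell (6, 6) with preference match > replace > insert > delete,
then listing the resulting alignment 'ebeeea' -> 'ddedec' left to right:
  Step 1: replace e->d
  Step 2: replace b->d
  Step 3: keep 'e'
  Step 4: replace e->d
  Step 5: keep 'e'
  Step 6: replace a->c
Total insertions: 0

0


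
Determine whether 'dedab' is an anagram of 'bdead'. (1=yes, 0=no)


Sort characters of 'dedab': 'abdde'
Sort characters of 'bdead': 'abdde'
Sorted forms match -> they ARE anagrams
Result: 1

1


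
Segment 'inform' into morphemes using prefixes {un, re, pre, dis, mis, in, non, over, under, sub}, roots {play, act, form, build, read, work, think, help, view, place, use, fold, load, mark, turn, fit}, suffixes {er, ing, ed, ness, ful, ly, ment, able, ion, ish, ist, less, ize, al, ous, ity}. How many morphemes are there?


Segmenting 'inform' against the inventory:
  'in' -> prefix (morpheme 1)
  'form' -> root (morpheme 2)
Total morphemes: 2

2


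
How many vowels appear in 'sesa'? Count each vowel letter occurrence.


Scanning each character of 'sesa':
  Position 1: 's' -> consonant (running count: 0)
  Position 2: 'e' -> vowel (running count: 1)
  Position 3: 's' -> consonant (running count: 1)
  Position 4: 'a' -> vowel (running count: 2)
Total vowels: 2

2


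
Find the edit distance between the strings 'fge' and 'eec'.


Building DP table for s1='fge' (len 3) and s2='eec' (len 3):
       e  e  c
    0  1  2  3
  f 1  1  2  3
  g 2  2  2  3
  e 3  2  2  3
Edit distance = dp[3][3] = 3

3


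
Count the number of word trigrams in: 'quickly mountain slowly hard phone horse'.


Word trigrams from [6] words:
  Trigram 1: (quickly mountain slowly)
  Trigram 2: (mountain slowly hard)
  Trigram 3: (slowly hard phone)
  Trigram 4: (hard phone horse)
Total word trigrams: 6 - 2 = 4

4


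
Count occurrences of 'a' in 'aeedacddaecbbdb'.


Scanning 'aeedacddaecbbdb' for 'a':
  Position 0: 'a' -> MATCH (count: 1)
  Position 4: 'a' -> MATCH (count: 2)
  Position 8: 'a' -> MATCH (count: 3)
Total occurrences of 'a': 3

3


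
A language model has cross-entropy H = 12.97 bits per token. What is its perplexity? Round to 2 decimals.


Perplexity formula: PP = 2^H
H = 12.97
PP = 2^12.97
Decompose: 2^12.97 = 2^12 * 2^0.97
2^12 = 4096, 2^0.97 ~ 1.9588406
PP ~ 4096 * 1.9588406 = 8023.4110976
Rounded to 2 decimals: 8023.41

8023.41


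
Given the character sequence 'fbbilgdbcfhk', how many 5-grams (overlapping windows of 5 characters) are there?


String 'fbbilgdbcfhk' has length L = 12.
Number of overlapping n-grams = L - n + 1
Substituting: 12 - 5 + 1 = 8

8


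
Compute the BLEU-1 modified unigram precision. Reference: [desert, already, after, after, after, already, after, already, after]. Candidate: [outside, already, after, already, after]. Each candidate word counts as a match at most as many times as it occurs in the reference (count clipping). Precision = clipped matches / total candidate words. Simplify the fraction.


Reference word counts: {'after': 5, 'already': 3, 'desert': 1}
Checking each candidate word (with clipping):
  'outside' -> not in reference -> no match (matches: 0)
  'already' -> in reference (ref count 3, used 1/3) -> match (matches: 1)
  'after' -> in reference (ref count 5, used 1/5) -> match (matches: 2)
  'already' -> in reference (ref count 3, used 2/3) -> match (matches: 3)
  'after' -> in reference (ref count 5, used 2/5) -> match (matches: 4)
Clipped matches: 4, Candidate length: 5
Precision = 4/5

4/5


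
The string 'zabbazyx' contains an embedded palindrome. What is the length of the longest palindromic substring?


Scanning 'zabbazyx' for palindromic substrings.
Substring at positions 0-5: 'zabbaz'.
Check: reverse('zabbaz') = 'zabbaz' -> palindrome confirmed.
Neighbouring characters ('-' / 'y') break symmetry, so it cannot extend further.
No longer palindromic substring exists; longest length = 6

6


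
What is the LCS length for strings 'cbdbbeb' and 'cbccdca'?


DP table for LCS of 'cbdbbeb' and 'cbccdca':
       c  b  c  c  d  c  a
    0  0  0  0  0  0  0  0
  c 0  1  1  1  1  1  1  1
  b 0  1  2  2  2  2  2  2
  d 0  1  2  2  2  3  3  3
  b 0  1  2  2  2  3  3  3
  b 0  1  2  2  2  3  3  3
  e 0  1  2  2  2  3  3  3
  b 0  1  2  2  2  3  3  3
LCS: 'cbd'
LCS length = 3

3
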